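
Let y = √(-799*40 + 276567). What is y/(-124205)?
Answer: -√244607/124205 ≈ -0.0039819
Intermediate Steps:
y = √244607 (y = √(-31960 + 276567) = √244607 ≈ 494.58)
y/(-124205) = √244607/(-124205) = √244607*(-1/124205) = -√244607/124205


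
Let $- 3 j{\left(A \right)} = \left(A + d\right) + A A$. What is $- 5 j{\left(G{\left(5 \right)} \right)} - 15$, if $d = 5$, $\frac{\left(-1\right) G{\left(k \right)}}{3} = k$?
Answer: $\frac{1030}{3} \approx 343.33$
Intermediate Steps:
$G{\left(k \right)} = - 3 k$
$j{\left(A \right)} = - \frac{5}{3} - \frac{A}{3} - \frac{A^{2}}{3}$ ($j{\left(A \right)} = - \frac{\left(A + 5\right) + A A}{3} = - \frac{\left(5 + A\right) + A^{2}}{3} = - \frac{5 + A + A^{2}}{3} = - \frac{5}{3} - \frac{A}{3} - \frac{A^{2}}{3}$)
$- 5 j{\left(G{\left(5 \right)} \right)} - 15 = - 5 \left(- \frac{5}{3} - \frac{\left(-3\right) 5}{3} - \frac{\left(\left(-3\right) 5\right)^{2}}{3}\right) - 15 = - 5 \left(- \frac{5}{3} - -5 - \frac{\left(-15\right)^{2}}{3}\right) - 15 = - 5 \left(- \frac{5}{3} + 5 - 75\right) - 15 = \left(-5\right) \left(- \frac{215}{3}\right) - 15 = \frac{1075}{3} - 15 = \frac{1030}{3}$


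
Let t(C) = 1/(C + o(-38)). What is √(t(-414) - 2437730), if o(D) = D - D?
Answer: I*√46424130166/138 ≈ 1561.3*I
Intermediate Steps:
o(D) = 0
t(C) = 1/C (t(C) = 1/(C + 0) = 1/C)
√(t(-414) - 2437730) = √(1/(-414) - 2437730) = √(-1/414 - 2437730) = √(-1009220221/414) = I*√46424130166/138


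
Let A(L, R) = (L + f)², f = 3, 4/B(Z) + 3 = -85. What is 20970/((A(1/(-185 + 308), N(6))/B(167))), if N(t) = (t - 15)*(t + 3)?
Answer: -31725513/301180 ≈ -105.34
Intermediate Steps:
N(t) = (-15 + t)*(3 + t)
B(Z) = -1/22 (B(Z) = 4/(-3 - 85) = 4/(-88) = 4*(-1/88) = -1/22)
A(L, R) = (3 + L)² (A(L, R) = (L + 3)² = (3 + L)²)
20970/((A(1/(-185 + 308), N(6))/B(167))) = 20970/(((3 + 1/(-185 + 308))²/(-1/22))) = 20970/(((3 + 1/123)²*(-22))) = 20970/(((370/123)²*(-22))) = 20970/(((136900/15129)*(-22))) = 20970/(-3011800/15129) = 20970*(-15129/3011800) = -31725513/301180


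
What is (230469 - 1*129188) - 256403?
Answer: -155122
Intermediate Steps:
(230469 - 1*129188) - 256403 = (230469 - 129188) - 256403 = 101281 - 256403 = -155122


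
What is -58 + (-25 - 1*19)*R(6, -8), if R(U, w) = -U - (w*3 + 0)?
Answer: -850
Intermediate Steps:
R(U, w) = -U - 3*w (R(U, w) = -U - (3*w + 0) = -U - 3*w)
-58 + (-25 - 1*19)*R(6, -8) = -58 + (-25 - 1*19)*(-1*6 - 3*(-8)) = -58 + (-25 - 19)*(-6 + 24) = -58 - 44*18 = -58 - 792 = -850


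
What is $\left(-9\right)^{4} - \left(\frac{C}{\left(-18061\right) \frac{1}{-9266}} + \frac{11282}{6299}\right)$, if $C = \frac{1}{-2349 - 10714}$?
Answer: $\frac{9747826588149785}{1486128380057} \approx 6559.2$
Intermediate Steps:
$C = - \frac{1}{13063}$ ($C = \frac{1}{-13063} = - \frac{1}{13063} \approx -7.6552 \cdot 10^{-5}$)
$\left(-9\right)^{4} - \left(\frac{C}{\left(-18061\right) \frac{1}{-9266}} + \frac{11282}{6299}\right) = \left(-9\right)^{4} - \left(- \frac{1}{13063 \left(- \frac{18061}{-9266}\right)} + \frac{11282}{6299}\right) = 6561 - \left(- \frac{1}{13063 \left(\left(-18061\right) \left(- \frac{1}{9266}\right)\right)} + 11282 \cdot \frac{1}{6299}\right) = 6561 - \left(- \frac{1}{13063 \cdot \frac{18061}{9266}} + \frac{11282}{6299}\right) = 6561 - \left(\left(- \frac{1}{13063}\right) \frac{9266}{18061} + \frac{11282}{6299}\right) = 6561 - \left(- \frac{9266}{235930843} + \frac{11282}{6299}\right) = 6561 - \frac{2661713404192}{1486128380057} = \frac{9747826588149785}{1486128380057}$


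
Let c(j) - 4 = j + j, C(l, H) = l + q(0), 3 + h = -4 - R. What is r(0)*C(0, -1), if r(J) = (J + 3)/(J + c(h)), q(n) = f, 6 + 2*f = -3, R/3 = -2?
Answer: -27/4 ≈ -6.7500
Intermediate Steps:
R = -6 (R = 3*(-2) = -6)
f = -9/2 (f = -3 + (½)*(-3) = -3 - 3/2 = -9/2 ≈ -4.5000)
h = -1 (h = -3 + (-4 - 1*(-6)) = -3 + (-4 + 6) = -3 + 2 = -1)
q(n) = -9/2
C(l, H) = -9/2 + l (C(l, H) = l - 9/2 = -9/2 + l)
c(j) = 4 + 2*j (c(j) = 4 + (j + j) = 4 + 2*j)
r(J) = (3 + J)/(2 + J) (r(J) = (J + 3)/(J + (4 + 2*(-1))) = (3 + J)/(J + (4 - 2)) = (3 + J)/(J + 2) = (3 + J)/(2 + J))
r(0)*C(0, -1) = ((3 + 0)/(2 + 0))*(-9/2 + 0) = (3/2)*(-9/2) = -27/4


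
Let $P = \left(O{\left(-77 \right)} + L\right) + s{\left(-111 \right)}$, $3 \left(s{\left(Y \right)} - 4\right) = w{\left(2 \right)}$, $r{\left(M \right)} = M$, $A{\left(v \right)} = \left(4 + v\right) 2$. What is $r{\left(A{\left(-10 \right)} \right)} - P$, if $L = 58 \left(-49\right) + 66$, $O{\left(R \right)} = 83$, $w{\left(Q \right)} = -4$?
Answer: $\frac{8035}{3} \approx 2678.3$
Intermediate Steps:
$A{\left(v \right)} = 8 + 2 v$
$L = -2776$ ($L = -2842 + 66 = -2776$)
$s{\left(Y \right)} = \frac{8}{3}$ ($s{\left(Y \right)} = 4 + \frac{1}{3} \left(-4\right) = 4 - \frac{4}{3} = \frac{8}{3}$)
$P = - \frac{8071}{3}$ ($P = \left(83 - 2776\right) + \frac{8}{3} = -2693 + \frac{8}{3} = - \frac{8071}{3} \approx -2690.3$)
$r{\left(A{\left(-10 \right)} \right)} - P = \left(8 + 2 \left(-10\right)\right) - - \frac{8071}{3} = \left(8 - 20\right) + \frac{8071}{3} = -12 + \frac{8071}{3} = \frac{8035}{3}$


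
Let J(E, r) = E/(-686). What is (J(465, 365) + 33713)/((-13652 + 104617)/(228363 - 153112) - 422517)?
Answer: -1740303764903/21811188760172 ≈ -0.079790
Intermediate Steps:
J(E, r) = -E/686 (J(E, r) = E*(-1/686) = -E/686)
(J(465, 365) + 33713)/((-13652 + 104617)/(228363 - 153112) - 422517) = (-1/686*465 + 33713)/((-13652 + 104617)/(228363 - 153112) - 422517) = (-465/686 + 33713)/(90965/75251 - 422517) = 23126653/(686*(90965*(1/75251) - 422517)) = 23126653/(686*(90965/75251 - 422517)) = 23126653/(686*(-31794735802/75251)) = (23126653/686)*(-75251/31794735802) = -1740303764903/21811188760172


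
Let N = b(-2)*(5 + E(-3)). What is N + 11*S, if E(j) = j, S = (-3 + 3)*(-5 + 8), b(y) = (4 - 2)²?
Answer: 8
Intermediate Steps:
b(y) = 4 (b(y) = 2² = 4)
S = 0 (S = 0*3 = 0)
N = 8 (N = 4*(5 - 3) = 4*2 = 8)
N + 11*S = 8 + 11*0 = 8 + 0 = 8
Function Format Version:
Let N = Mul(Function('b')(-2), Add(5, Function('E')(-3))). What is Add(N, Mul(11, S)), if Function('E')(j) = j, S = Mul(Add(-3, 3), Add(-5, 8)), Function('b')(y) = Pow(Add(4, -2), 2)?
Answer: 8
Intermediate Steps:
Function('b')(y) = 4 (Function('b')(y) = Pow(2, 2) = 4)
S = 0 (S = Mul(0, 3) = 0)
N = 8 (N = Mul(4, Add(5, -3)) = Mul(4, 2) = 8)
Add(N, Mul(11, S)) = Add(8, Mul(11, 0)) = Add(8, 0) = 8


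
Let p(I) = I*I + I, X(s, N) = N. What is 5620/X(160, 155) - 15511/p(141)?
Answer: 22023887/620682 ≈ 35.483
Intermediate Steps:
p(I) = I + I² (p(I) = I² + I = I + I²)
5620/X(160, 155) - 15511/p(141) = 5620/155 - 15511*1/(141*(1 + 141)) = 5620*(1/155) - 15511/(141*142) = 1124/31 - 15511/20022 = 22023887/620682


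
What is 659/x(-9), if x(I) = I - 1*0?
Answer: -659/9 ≈ -73.222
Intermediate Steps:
x(I) = I (x(I) = I + 0 = I)
659/x(-9) = 659/(-9) = 659*(-⅑) = -659/9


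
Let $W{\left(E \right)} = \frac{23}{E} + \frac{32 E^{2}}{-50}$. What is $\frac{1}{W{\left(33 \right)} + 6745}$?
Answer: $\frac{825}{4990208} \approx 0.00016532$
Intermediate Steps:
$W{\left(E \right)} = \frac{23}{E} - \frac{16 E^{2}}{25}$ ($W{\left(E \right)} = \frac{23}{E} + 32 E^{2} \left(- \frac{1}{50}\right) = \frac{23}{E} - \frac{16 E^{2}}{25}$)
$\frac{1}{W{\left(33 \right)} + 6745} = \frac{1}{\frac{575 - 16 \cdot 33^{3}}{25 \cdot 33} + 6745} = \frac{1}{\frac{1}{25} \cdot \frac{1}{33} \left(575 - 574992\right) + 6745} = \frac{1}{\frac{1}{25} \cdot \frac{1}{33} \left(-574417\right) + 6745} = \frac{1}{- \frac{574417}{825} + 6745} = \frac{1}{\frac{4990208}{825}} = \frac{825}{4990208}$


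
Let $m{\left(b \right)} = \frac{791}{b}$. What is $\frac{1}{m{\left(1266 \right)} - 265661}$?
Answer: $- \frac{1266}{336326035} \approx -3.7642 \cdot 10^{-6}$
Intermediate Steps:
$\frac{1}{m{\left(1266 \right)} - 265661} = \frac{1}{\frac{791}{1266} - 265661} = \frac{1}{- \frac{336326035}{1266}} = - \frac{1266}{336326035}$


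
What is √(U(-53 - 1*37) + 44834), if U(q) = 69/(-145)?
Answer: √942624845/145 ≈ 211.74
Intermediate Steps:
U(q) = -69/145 (U(q) = 69*(-1/145) = -69/145)
√(U(-53 - 1*37) + 44834) = √(-69/145 + 44834) = √(6500861/145) = √942624845/145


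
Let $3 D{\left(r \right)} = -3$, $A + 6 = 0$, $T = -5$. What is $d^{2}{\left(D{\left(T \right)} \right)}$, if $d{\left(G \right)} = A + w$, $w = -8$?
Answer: $196$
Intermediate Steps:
$A = -6$ ($A = -6 + 0 = -6$)
$D{\left(r \right)} = -1$ ($D{\left(r \right)} = \frac{1}{3} \left(-3\right) = -1$)
$d{\left(G \right)} = -14$ ($d{\left(G \right)} = -6 - 8 = -14$)
$d^{2}{\left(D{\left(T \right)} \right)} = \left(-14\right)^{2} = 196$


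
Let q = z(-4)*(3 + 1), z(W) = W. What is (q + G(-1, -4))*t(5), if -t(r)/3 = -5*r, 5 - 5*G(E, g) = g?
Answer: -1065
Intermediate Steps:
G(E, g) = 1 - g/5
t(r) = 15*r (t(r) = -(-15)*r = 15*r)
q = -16 (q = -4*(3 + 1) = -4*4 = -16)
(q + G(-1, -4))*t(5) = (-16 + (1 - ⅕*(-4)))*(15*5) = (-16 + (1 + ⅘))*75 = (-16 + 9/5)*75 = -71/5*75 = -1065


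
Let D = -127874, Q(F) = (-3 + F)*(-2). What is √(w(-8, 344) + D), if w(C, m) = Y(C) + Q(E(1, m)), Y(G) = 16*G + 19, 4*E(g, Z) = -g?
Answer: I*√511906/2 ≈ 357.74*I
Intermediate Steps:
E(g, Z) = -g/4 (E(g, Z) = (-g)/4 = -g/4)
Q(F) = 6 - 2*F
Y(G) = 19 + 16*G
w(C, m) = 51/2 + 16*C (w(C, m) = (19 + 16*C) + (6 - (-1)/2) = (19 + 16*C) + (6 - 2*(-¼)) = (19 + 16*C) + (6 + ½) = (19 + 16*C) + 13/2 = 51/2 + 16*C)
√(w(-8, 344) + D) = √((51/2 + 16*(-8)) - 127874) = √((51/2 - 128) - 127874) = √(-205/2 - 127874) = √(-255953/2) = I*√511906/2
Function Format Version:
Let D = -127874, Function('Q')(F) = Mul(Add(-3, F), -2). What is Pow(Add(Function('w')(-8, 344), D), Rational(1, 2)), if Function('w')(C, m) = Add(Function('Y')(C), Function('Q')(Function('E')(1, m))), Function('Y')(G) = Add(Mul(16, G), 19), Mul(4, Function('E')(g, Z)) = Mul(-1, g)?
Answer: Mul(Rational(1, 2), I, Pow(511906, Rational(1, 2))) ≈ Mul(357.74, I)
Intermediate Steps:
Function('E')(g, Z) = Mul(Rational(-1, 4), g) (Function('E')(g, Z) = Mul(Rational(1, 4), Mul(-1, g)) = Mul(Rational(-1, 4), g))
Function('Q')(F) = Add(6, Mul(-2, F))
Function('Y')(G) = Add(19, Mul(16, G))
Function('w')(C, m) = Add(Rational(51, 2), Mul(16, C)) (Function('w')(C, m) = Add(Add(19, Mul(16, C)), Add(6, Mul(-2, Mul(Rational(-1, 4), 1)))) = Add(Add(19, Mul(16, C)), Add(6, Mul(-2, Rational(-1, 4)))) = Add(Add(19, Mul(16, C)), Add(6, Rational(1, 2))) = Add(Add(19, Mul(16, C)), Rational(13, 2)) = Add(Rational(51, 2), Mul(16, C)))
Pow(Add(Function('w')(-8, 344), D), Rational(1, 2)) = Pow(Add(Add(Rational(51, 2), Mul(16, -8)), -127874), Rational(1, 2)) = Pow(Add(Add(Rational(51, 2), -128), -127874), Rational(1, 2)) = Pow(Add(Rational(-205, 2), -127874), Rational(1, 2)) = Pow(Rational(-255953, 2), Rational(1, 2)) = Mul(Rational(1, 2), I, Pow(511906, Rational(1, 2)))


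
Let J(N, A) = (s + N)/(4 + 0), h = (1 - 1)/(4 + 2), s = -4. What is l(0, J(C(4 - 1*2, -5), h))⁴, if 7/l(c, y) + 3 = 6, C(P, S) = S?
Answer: 2401/81 ≈ 29.642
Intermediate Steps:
h = 0 (h = 0/6 = 0*(⅙) = 0)
J(N, A) = -1 + N/4 (J(N, A) = (-4 + N)/(4 + 0) = (-4 + N)/4 = (-4 + N)*(¼) = -1 + N/4)
l(c, y) = 7/3 (l(c, y) = 7/(-3 + 6) = 7/3)
l(0, J(C(4 - 1*2, -5), h))⁴ = (7/3)⁴ = 2401/81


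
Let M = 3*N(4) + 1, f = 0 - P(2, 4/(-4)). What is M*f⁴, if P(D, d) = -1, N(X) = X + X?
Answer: 25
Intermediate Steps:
N(X) = 2*X
f = 1 (f = 0 - 1*(-1) = 0 + 1 = 1)
M = 25 (M = 3*(2*4) + 1 = 3*8 + 1 = 24 + 1 = 25)
M*f⁴ = 25*1⁴ = 25*1 = 25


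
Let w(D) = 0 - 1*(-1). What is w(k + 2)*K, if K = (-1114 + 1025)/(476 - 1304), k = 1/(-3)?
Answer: 89/828 ≈ 0.10749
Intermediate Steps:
k = -1/3 ≈ -0.33333
K = 89/828 (K = -89/(-828) = -89*(-1/828) = 89/828 ≈ 0.10749)
w(D) = 1 (w(D) = 0 + 1 = 1)
w(k + 2)*K = 1*(89/828) = 89/828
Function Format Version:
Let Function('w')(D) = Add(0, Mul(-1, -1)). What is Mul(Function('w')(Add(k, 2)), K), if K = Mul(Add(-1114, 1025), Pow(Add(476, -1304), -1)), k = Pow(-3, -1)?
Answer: Rational(89, 828) ≈ 0.10749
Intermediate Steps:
k = Rational(-1, 3) ≈ -0.33333
K = Rational(89, 828) (K = Mul(-89, Pow(-828, -1)) = Mul(-89, Rational(-1, 828)) = Rational(89, 828) ≈ 0.10749)
Function('w')(D) = 1 (Function('w')(D) = Add(0, 1) = 1)
Mul(Function('w')(Add(k, 2)), K) = Mul(1, Rational(89, 828)) = Rational(89, 828)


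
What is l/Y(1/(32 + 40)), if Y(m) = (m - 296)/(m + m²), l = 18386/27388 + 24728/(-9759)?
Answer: 18170484385/205055757144432 ≈ 8.8612e-5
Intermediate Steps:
l = -248910745/133639746 (l = 18386*(1/27388) + 24728*(-1/9759) = 9193/13694 - 24728/9759 = -248910745/133639746 ≈ -1.8626)
Y(m) = (-296 + m)/(m + m²)
l/Y(1/(32 + 40)) = -248910745*(1 + 1/(32 + 40))/((-296 + 1/(32 + 40))*(32 + 40))/133639746 = -248910745*(1 + 1/72)/(72*(-296 + 1/72))/133639746 = -248910745/(133639746*(72*(-21311/72)/(73/72))) = -248910745/(133639746*(72*(72/73)*(-21311/72))) = -248910745/(133639746*(-1534392/73)) = -248910745/133639746*(-73/1534392) = 18170484385/205055757144432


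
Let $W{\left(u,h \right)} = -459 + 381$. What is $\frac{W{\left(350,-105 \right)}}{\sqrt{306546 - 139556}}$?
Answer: $- \frac{39 \sqrt{166990}}{83495} \approx -0.19088$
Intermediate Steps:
$W{\left(u,h \right)} = -78$
$\frac{W{\left(350,-105 \right)}}{\sqrt{306546 - 139556}} = - \frac{78}{\sqrt{306546 - 139556}} = - \frac{78}{\sqrt{166990}} = - 78 \frac{\sqrt{166990}}{166990} = - \frac{39 \sqrt{166990}}{83495}$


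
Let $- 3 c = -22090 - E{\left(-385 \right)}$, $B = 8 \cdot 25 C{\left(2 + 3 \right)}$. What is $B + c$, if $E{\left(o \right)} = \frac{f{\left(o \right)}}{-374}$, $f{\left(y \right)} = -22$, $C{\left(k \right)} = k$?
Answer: $\frac{142177}{17} \approx 8363.4$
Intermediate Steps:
$E{\left(o \right)} = \frac{1}{17}$ ($E{\left(o \right)} = - \frac{22}{-374} = \left(-22\right) \left(- \frac{1}{374}\right) = \frac{1}{17}$)
$B = 1000$ ($B = 8 \cdot 25 \left(2 + 3\right) = 200 \cdot 5 = 1000$)
$c = \frac{125177}{17}$ ($c = - \frac{-22090 - \frac{1}{17}}{3} = \left(- \frac{1}{3}\right) \left(- \frac{375531}{17}\right) = \frac{125177}{17} \approx 7363.4$)
$B + c = 1000 + \frac{125177}{17} = \frac{142177}{17}$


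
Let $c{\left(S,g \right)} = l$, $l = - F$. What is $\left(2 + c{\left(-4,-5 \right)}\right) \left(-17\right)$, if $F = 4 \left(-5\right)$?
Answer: $-374$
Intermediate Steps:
$F = -20$
$l = 20$ ($l = \left(-1\right) \left(-20\right) = 20$)
$c{\left(S,g \right)} = 20$
$\left(2 + c{\left(-4,-5 \right)}\right) \left(-17\right) = \left(2 + 20\right) \left(-17\right) = 22 \left(-17\right) = -374$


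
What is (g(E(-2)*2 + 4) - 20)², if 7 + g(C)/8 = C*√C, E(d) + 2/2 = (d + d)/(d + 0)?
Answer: 19600 - 7296*√6 ≈ 1728.5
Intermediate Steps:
E(d) = 1 (E(d) = -1 + (d + d)/(d + 0) = -1 + (2*d)/d = -1 + 2 = 1)
g(C) = -56 + 8*C^(3/2) (g(C) = -56 + 8*(C*√C) = -56 + 8*C^(3/2))
(g(E(-2)*2 + 4) - 20)² = ((-56 + 8*(1*2 + 4)^(3/2)) - 20)² = ((-56 + 8*(2 + 4)^(3/2)) - 20)² = ((-56 + 8*6^(3/2)) - 20)² = ((-56 + 8*(6*√6)) - 20)² = ((-56 + 48*√6) - 20)² = (-76 + 48*√6)²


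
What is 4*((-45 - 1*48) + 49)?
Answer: -176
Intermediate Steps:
4*((-45 - 1*48) + 49) = 4*((-45 - 48) + 49) = 4*(-93 + 49) = 4*(-44) = -176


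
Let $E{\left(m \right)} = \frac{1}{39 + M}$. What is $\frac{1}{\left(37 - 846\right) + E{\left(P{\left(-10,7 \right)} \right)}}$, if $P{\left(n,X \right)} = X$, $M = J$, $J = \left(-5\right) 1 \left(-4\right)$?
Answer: $- \frac{59}{47730} \approx -0.0012361$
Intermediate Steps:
$J = 20$ ($J = \left(-5\right) \left(-4\right) = 20$)
$M = 20$
$E{\left(m \right)} = \frac{1}{59}$ ($E{\left(m \right)} = \frac{1}{39 + 20} = \frac{1}{59}$)
$\frac{1}{\left(37 - 846\right) + E{\left(P{\left(-10,7 \right)} \right)}} = \frac{1}{\left(37 - 846\right) + \frac{1}{59}} = \frac{1}{-809 + \frac{1}{59}} = \frac{1}{- \frac{47730}{59}} = - \frac{59}{47730}$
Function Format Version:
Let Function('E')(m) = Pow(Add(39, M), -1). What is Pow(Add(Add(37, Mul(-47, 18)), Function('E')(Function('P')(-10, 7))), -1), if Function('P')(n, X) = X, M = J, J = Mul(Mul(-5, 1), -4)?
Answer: Rational(-59, 47730) ≈ -0.0012361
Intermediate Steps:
J = 20 (J = Mul(-5, -4) = 20)
M = 20
Function('E')(m) = Rational(1, 59) (Function('E')(m) = Pow(Add(39, 20), -1) = Pow(59, -1) = Rational(1, 59))
Pow(Add(Add(37, Mul(-47, 18)), Function('E')(Function('P')(-10, 7))), -1) = Pow(Add(Add(37, Mul(-47, 18)), Rational(1, 59)), -1) = Pow(Add(Add(37, -846), Rational(1, 59)), -1) = Pow(Add(-809, Rational(1, 59)), -1) = Pow(Rational(-47730, 59), -1) = Rational(-59, 47730)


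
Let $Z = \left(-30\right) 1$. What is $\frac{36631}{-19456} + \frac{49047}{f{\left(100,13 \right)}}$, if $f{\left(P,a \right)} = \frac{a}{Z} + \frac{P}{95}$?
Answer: $\frac{543914375497}{6867968} \approx 79196.0$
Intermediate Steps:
$Z = -30$
$f{\left(P,a \right)} = - \frac{a}{30} + \frac{P}{95}$ ($f{\left(P,a \right)} = \frac{a}{-30} + \frac{P}{95} = a \left(- \frac{1}{30}\right) + P \frac{1}{95} = - \frac{a}{30} + \frac{P}{95}$)
$\frac{36631}{-19456} + \frac{49047}{f{\left(100,13 \right)}} = \frac{36631}{-19456} + \frac{49047}{\left(- \frac{1}{30}\right) 13 + \frac{1}{95} \cdot 100} = 36631 \left(- \frac{1}{19456}\right) + \frac{49047}{- \frac{13}{30} + \frac{20}{19}} = - \frac{36631}{19456} + \frac{49047}{\frac{353}{570}} = - \frac{36631}{19456} + 49047 \cdot \frac{570}{353} = - \frac{36631}{19456} + \frac{27956790}{353} = \frac{543914375497}{6867968}$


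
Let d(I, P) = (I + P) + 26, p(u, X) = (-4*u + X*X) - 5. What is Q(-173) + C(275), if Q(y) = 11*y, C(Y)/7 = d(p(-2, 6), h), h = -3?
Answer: -1469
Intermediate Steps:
p(u, X) = -5 + X**2 - 4*u (p(u, X) = (-4*u + X**2) - 5 = (X**2 - 4*u) - 5 = -5 + X**2 - 4*u)
d(I, P) = 26 + I + P
C(Y) = 434 (C(Y) = 7*(26 + (-5 + 6**2 - 4*(-2)) - 3) = 7*(26 + (-5 + 36 + 8) - 3) = 7*(26 + 39 - 3) = 7*62 = 434)
Q(-173) + C(275) = 11*(-173) + 434 = -1903 + 434 = -1469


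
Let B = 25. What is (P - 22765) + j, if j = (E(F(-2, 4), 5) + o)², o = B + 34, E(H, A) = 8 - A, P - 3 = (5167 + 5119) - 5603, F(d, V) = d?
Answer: -14235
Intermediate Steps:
P = 4686 (P = 3 + ((5167 + 5119) - 5603) = 3 + (10286 - 5603) = 3 + 4683 = 4686)
o = 59 (o = 25 + 34 = 59)
j = 3844 (j = ((8 - 1*5) + 59)² = ((8 - 5) + 59)² = (3 + 59)² = 62² = 3844)
(P - 22765) + j = (4686 - 22765) + 3844 = -18079 + 3844 = -14235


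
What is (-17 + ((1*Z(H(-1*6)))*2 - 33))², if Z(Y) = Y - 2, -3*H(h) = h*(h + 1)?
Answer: 5476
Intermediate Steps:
H(h) = -h*(1 + h)/3 (H(h) = -h*(h + 1)/3 = -h*(1 + h)/3)
Z(Y) = -2 + Y
(-17 + ((1*Z(H(-1*6)))*2 - 33))² = (-17 + ((1*(-2 - (-1*6)*(1 - 1*6)/3))*2 - 33))² = (-17 + ((1*(-2 - ⅓*(-6)*(1 - 6)))*2 - 33))² = (-17 + ((1*(-2 - ⅓*(-6)*(-5)))*2 - 33))² = (-17 + ((1*(-2 - 10))*2 - 33))² = (-17 + ((1*(-12))*2 - 33))² = (-17 + (-12*2 - 33))² = (-17 + (-24 - 33))² = (-17 - 57)² = (-74)² = 5476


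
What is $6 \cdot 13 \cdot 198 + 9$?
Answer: $15453$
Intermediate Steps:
$6 \cdot 13 \cdot 198 + 9 = 78 \cdot 198 + 9 = 15444 + 9 = 15453$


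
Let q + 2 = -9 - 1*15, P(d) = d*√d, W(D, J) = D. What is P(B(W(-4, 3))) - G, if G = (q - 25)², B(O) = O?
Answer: -2601 - 8*I ≈ -2601.0 - 8.0*I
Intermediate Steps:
P(d) = d^(3/2)
q = -26 (q = -2 + (-9 - 1*15) = -2 + (-9 - 15) = -2 - 24 = -26)
G = 2601 (G = (-26 - 25)² = (-51)² = 2601)
P(B(W(-4, 3))) - G = (-4)^(3/2) - 1*2601 = -8*I - 2601 = -2601 - 8*I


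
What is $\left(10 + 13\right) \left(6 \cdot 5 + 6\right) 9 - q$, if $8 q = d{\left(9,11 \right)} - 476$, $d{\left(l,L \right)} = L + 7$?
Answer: $\frac{30037}{4} \approx 7509.3$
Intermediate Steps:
$d{\left(l,L \right)} = 7 + L$
$q = - \frac{229}{4}$ ($q = \frac{\left(7 + 11\right) - 476}{8} = \frac{18 - 476}{8} = \frac{1}{8} \left(-458\right) = - \frac{229}{4} \approx -57.25$)
$\left(10 + 13\right) \left(6 \cdot 5 + 6\right) 9 - q = \left(10 + 13\right) \left(6 \cdot 5 + 6\right) 9 - - \frac{229}{4} = 23 \left(30 + 6\right) 9 + \frac{229}{4} = 23 \cdot 36 \cdot 9 + \frac{229}{4} = 828 \cdot 9 + \frac{229}{4} = 7452 + \frac{229}{4} = \frac{30037}{4}$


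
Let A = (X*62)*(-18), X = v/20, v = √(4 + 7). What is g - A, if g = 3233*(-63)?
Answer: -203679 + 279*√11/5 ≈ -2.0349e+5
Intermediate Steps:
v = √11 ≈ 3.3166
g = -203679
X = √11/20 ≈ 0.16583
A = -279*√11/5 (A = ((√11/20)*62)*(-18) = (31*√11/10)*(-18) = -279*√11/5 ≈ -185.07)
g - A = -203679 - (-279)*√11/5 = -203679 + 279*√11/5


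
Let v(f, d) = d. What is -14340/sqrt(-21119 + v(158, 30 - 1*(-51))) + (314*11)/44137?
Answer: 3454/44137 + 7170*I*sqrt(21038)/10519 ≈ 0.078256 + 98.866*I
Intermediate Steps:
-14340/sqrt(-21119 + v(158, 30 - 1*(-51))) + (314*11)/44137 = -14340/sqrt(-21119 + (30 - 1*(-51))) + (314*11)/44137 = -14340/sqrt(-21119 + (30 + 51)) + 3454*(1/44137) = -14340/sqrt(-21119 + 81) + 3454/44137 = -14340*(-I*sqrt(21038)/21038) + 3454/44137 = -(-7170)*I*sqrt(21038)/10519 + 3454/44137 = 7170*I*sqrt(21038)/10519 + 3454/44137 = 3454/44137 + 7170*I*sqrt(21038)/10519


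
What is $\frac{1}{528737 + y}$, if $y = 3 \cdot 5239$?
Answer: $\frac{1}{544454} \approx 1.8367 \cdot 10^{-6}$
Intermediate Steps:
$y = 15717$
$\frac{1}{528737 + y} = \frac{1}{528737 + 15717} = \frac{1}{544454}$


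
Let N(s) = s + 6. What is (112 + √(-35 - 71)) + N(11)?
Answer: 129 + I*√106 ≈ 129.0 + 10.296*I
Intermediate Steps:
N(s) = 6 + s
(112 + √(-35 - 71)) + N(11) = (112 + √(-35 - 71)) + (6 + 11) = (112 + √(-106)) + 17 = (112 + I*√106) + 17 = 129 + I*√106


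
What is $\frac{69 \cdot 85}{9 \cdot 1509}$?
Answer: $\frac{1955}{4527} \approx 0.43185$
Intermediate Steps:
$\frac{69 \cdot 85}{9 \cdot 1509} = \frac{5865}{13581} = 5865 \cdot \frac{1}{13581} = \frac{1955}{4527}$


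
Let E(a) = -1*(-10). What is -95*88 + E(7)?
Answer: -8350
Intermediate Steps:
E(a) = 10
-95*88 + E(7) = -95*88 + 10 = -8360 + 10 = -8350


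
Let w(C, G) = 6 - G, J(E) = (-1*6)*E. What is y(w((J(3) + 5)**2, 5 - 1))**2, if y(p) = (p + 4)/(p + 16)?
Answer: 1/9 ≈ 0.11111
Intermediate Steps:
J(E) = -6*E
y(p) = (4 + p)/(16 + p)
y(w((J(3) + 5)**2, 5 - 1))**2 = ((4 + (6 - (5 - 1)))/(16 + (6 - (5 - 1))))**2 = ((4 + (6 - 1*4))/(16 + (6 - 1*4)))**2 = ((4 + (6 - 4))/(16 + (6 - 4)))**2 = ((4 + 2)/(16 + 2))**2 = (6/18)**2 = ((1/18)*6)**2 = (1/3)**2 = 1/9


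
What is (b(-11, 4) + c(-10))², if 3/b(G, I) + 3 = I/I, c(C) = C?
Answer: 529/4 ≈ 132.25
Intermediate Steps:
b(G, I) = -3/2 (b(G, I) = 3/(-3 + I/I) = 3/(-3 + 1) = 3/(-2) = 3*(-½) = -3/2)
(b(-11, 4) + c(-10))² = (-3/2 - 10)² = (-23/2)² = 529/4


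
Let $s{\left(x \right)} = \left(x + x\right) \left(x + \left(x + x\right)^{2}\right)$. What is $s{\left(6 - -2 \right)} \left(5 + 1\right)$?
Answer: $25344$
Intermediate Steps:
$s{\left(x \right)} = 2 x \left(x + 4 x^{2}\right)$ ($s{\left(x \right)} = 2 x \left(x + \left(2 x\right)^{2}\right) = 2 x \left(x + 4 x^{2}\right)$)
$s{\left(6 - -2 \right)} \left(5 + 1\right) = \left(6 - -2\right)^{2} \left(2 + 8 \left(6 - -2\right)\right) \left(5 + 1\right) = \left(6 + 2\right)^{2} \left(2 + 8 \left(6 + 2\right)\right) 6 = 8^{2} \left(2 + 8 \cdot 8\right) 6 = 64 \left(2 + 64\right) 6 = 64 \cdot 66 \cdot 6 = 4224 \cdot 6 = 25344$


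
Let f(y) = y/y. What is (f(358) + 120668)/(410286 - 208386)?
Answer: 40223/67300 ≈ 0.59767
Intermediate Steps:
f(y) = 1
(f(358) + 120668)/(410286 - 208386) = (1 + 120668)/(410286 - 208386) = 120669/201900 = 120669*(1/201900) = 40223/67300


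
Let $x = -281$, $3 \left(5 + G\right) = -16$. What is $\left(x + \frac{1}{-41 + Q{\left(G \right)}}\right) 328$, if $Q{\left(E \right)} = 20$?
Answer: $- \frac{1935856}{21} \approx -92184.0$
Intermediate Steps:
$G = - \frac{31}{3}$ ($G = -5 + \frac{1}{3} \left(-16\right) = -5 - \frac{16}{3} = - \frac{31}{3} \approx -10.333$)
$\left(x + \frac{1}{-41 + Q{\left(G \right)}}\right) 328 = \left(-281 + \frac{1}{-41 + 20}\right) 328 = \left(-281 + \frac{1}{-21}\right) 328 = \left(-281 - \frac{1}{21}\right) 328 = \left(- \frac{5902}{21}\right) 328 = - \frac{1935856}{21}$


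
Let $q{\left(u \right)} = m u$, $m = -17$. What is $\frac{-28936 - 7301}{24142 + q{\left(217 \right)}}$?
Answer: $- \frac{36237}{20453} \approx -1.7717$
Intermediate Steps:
$q{\left(u \right)} = - 17 u$
$\frac{-28936 - 7301}{24142 + q{\left(217 \right)}} = \frac{-28936 - 7301}{24142 - 3689} = - \frac{36237}{24142 - 3689} = - \frac{36237}{20453}$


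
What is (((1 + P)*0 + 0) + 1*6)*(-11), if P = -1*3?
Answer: -66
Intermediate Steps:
P = -3
(((1 + P)*0 + 0) + 1*6)*(-11) = (((1 - 3)*0 + 0) + 1*6)*(-11) = ((-2*0 + 0) + 6)*(-11) = ((0 + 0) + 6)*(-11) = (0 + 6)*(-11) = 6*(-11) = -66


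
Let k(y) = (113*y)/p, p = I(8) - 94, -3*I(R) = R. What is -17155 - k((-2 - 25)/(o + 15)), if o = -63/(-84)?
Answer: -17414359/1015 ≈ -17157.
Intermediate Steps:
I(R) = -R/3
o = ¾ (o = -63*(-1/84) = ¾ ≈ 0.75000)
p = -290/3 (p = -⅓*8 - 94 = -8/3 - 94 = -290/3 ≈ -96.667)
k(y) = -339*y/290 (k(y) = (113*y)/(-290/3) = (113*y)*(-3/290) = -339*y/290)
-17155 - k((-2 - 25)/(o + 15)) = -17155 - (-339)*(-2 - 25)/(¾ + 15)/290 = -17155 - (-339)*(-27/63/4)/290 = -17155 - (-339)*(-27*4/63)/290 = -17155 - (-339)*(-12)/(290*7) = -17155 - 1*2034/1015 = -17155 - 2034/1015 = -17414359/1015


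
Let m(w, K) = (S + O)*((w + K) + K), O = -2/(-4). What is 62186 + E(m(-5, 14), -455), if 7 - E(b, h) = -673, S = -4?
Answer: 62866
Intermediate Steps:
O = 1/2 (O = -2*(-1/4) = 1/2 ≈ 0.50000)
m(w, K) = -7*K - 7*w/2 (m(w, K) = (-4 + 1/2)*((w + K) + K) = -7*((K + w) + K)/2 = -7*(w + 2*K)/2 = -7*K - 7*w/2)
E(b, h) = 680 (E(b, h) = 7 - 1*(-673) = 7 + 673 = 680)
62186 + E(m(-5, 14), -455) = 62186 + 680 = 62866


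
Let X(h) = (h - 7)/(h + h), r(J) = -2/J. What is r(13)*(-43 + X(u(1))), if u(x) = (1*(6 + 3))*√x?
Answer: 772/117 ≈ 6.5983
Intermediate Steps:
u(x) = 9*√x (u(x) = (1*9)*√x = 9*√x)
X(h) = (-7 + h)/(2*h) (X(h) = (-7 + h)/((2*h)) = (-7 + h)*(1/(2*h)) = (-7 + h)/(2*h))
r(13)*(-43 + X(u(1))) = (-2/13)*(-43 + (-7 + 9*√1)/(2*((9*√1)))) = (-2*1/13)*(-43 + (-7 + 9*1)/(2*((9*1)))) = -2*(-43 + (½)*(-7 + 9)/9)/13 = -2*(-43 + (½)*(⅑)*2)/13 = -2*(-43 + ⅑)/13 = -2/13*(-386/9) = 772/117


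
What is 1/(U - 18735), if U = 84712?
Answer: 1/65977 ≈ 1.5157e-5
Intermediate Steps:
1/(U - 18735) = 1/(84712 - 18735) = 1/65977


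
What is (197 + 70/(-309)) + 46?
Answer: 75017/309 ≈ 242.77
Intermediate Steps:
(197 + 70/(-309)) + 46 = (197 + 70*(-1/309)) + 46 = (197 - 70/309) + 46 = 60803/309 + 46 = 75017/309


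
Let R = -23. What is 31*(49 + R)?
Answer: 806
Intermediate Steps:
31*(49 + R) = 31*(49 - 23) = 31*26 = 806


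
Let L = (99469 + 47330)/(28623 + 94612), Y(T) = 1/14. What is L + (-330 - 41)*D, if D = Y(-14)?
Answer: -6237857/246470 ≈ -25.309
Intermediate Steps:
Y(T) = 1/14
D = 1/14 ≈ 0.071429
L = 146799/123235 ≈ 1.1912
L + (-330 - 41)*D = 146799/123235 + (-330 - 41)*(1/14) = 146799/123235 - 371*1/14 = 146799/123235 - 53/2 = -6237857/246470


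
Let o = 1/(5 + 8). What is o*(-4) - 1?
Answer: -17/13 ≈ -1.3077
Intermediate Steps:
o = 1/13 ≈ 0.076923
o*(-4) - 1 = (1/13)*(-4) - 1 = -4/13 - 1 = -17/13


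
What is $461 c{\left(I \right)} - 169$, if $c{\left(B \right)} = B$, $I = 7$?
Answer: $3058$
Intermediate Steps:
$461 c{\left(I \right)} - 169 = 461 \cdot 7 - 169 = 3227 - 169 = 3058$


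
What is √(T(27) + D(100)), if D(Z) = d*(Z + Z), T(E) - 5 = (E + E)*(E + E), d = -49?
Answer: I*√6879 ≈ 82.94*I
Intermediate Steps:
T(E) = 5 + 4*E² (T(E) = 5 + (E + E)*(E + E) = 5 + (2*E)*(2*E) = 5 + 4*E²)
D(Z) = -98*Z (D(Z) = -49*(Z + Z) = -98*Z)
√(T(27) + D(100)) = √((5 + 4*27²) - 98*100) = √((5 + 4*729) - 9800) = √((5 + 2916) - 9800) = √(2921 - 9800) = √(-6879) = I*√6879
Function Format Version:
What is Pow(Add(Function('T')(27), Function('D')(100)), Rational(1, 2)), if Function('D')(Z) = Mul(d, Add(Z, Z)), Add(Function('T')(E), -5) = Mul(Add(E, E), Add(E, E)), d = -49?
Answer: Mul(I, Pow(6879, Rational(1, 2))) ≈ Mul(82.940, I)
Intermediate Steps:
Function('T')(E) = Add(5, Mul(4, Pow(E, 2))) (Function('T')(E) = Add(5, Mul(Add(E, E), Add(E, E))) = Add(5, Mul(Mul(2, E), Mul(2, E))) = Add(5, Mul(4, Pow(E, 2))))
Function('D')(Z) = Mul(-98, Z) (Function('D')(Z) = Mul(-49, Add(Z, Z)) = Mul(-49, Mul(2, Z)) = Mul(-98, Z))
Pow(Add(Function('T')(27), Function('D')(100)), Rational(1, 2)) = Pow(Add(Add(5, Mul(4, Pow(27, 2))), Mul(-98, 100)), Rational(1, 2)) = Pow(Add(Add(5, Mul(4, 729)), -9800), Rational(1, 2)) = Pow(Add(Add(5, 2916), -9800), Rational(1, 2)) = Pow(Add(2921, -9800), Rational(1, 2)) = Pow(-6879, Rational(1, 2)) = Mul(I, Pow(6879, Rational(1, 2)))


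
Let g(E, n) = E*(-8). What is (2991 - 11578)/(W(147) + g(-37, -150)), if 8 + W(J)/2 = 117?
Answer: -8587/514 ≈ -16.706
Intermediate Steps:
g(E, n) = -8*E
W(J) = 218 (W(J) = -16 + 2*117 = -16 + 234 = 218)
(2991 - 11578)/(W(147) + g(-37, -150)) = (2991 - 11578)/(218 - 8*(-37)) = -8587/(218 + 296) = -8587/514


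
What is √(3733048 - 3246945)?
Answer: √486103 ≈ 697.21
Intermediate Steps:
√(3733048 - 3246945) = √486103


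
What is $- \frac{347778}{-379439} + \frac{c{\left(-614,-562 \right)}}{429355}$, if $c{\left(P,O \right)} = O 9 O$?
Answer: $\frac{1227912006834}{162914031845} \approx 7.5372$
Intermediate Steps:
$c{\left(P,O \right)} = 9 O^{2}$ ($c{\left(P,O \right)} = 9 O O = 9 O^{2}$)
$- \frac{347778}{-379439} + \frac{c{\left(-614,-562 \right)}}{429355} = - \frac{347778}{-379439} + \frac{9 \left(-562\right)^{2}}{429355} = \left(-347778\right) \left(- \frac{1}{379439}\right) + 9 \cdot 315844 \cdot \frac{1}{429355} = \frac{347778}{379439} + 2842596 \cdot \frac{1}{429355} = \frac{347778}{379439} + \frac{2842596}{429355} = \frac{1227912006834}{162914031845}$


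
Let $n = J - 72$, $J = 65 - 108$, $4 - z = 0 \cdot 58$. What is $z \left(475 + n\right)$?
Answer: $1440$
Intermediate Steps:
$z = 4$ ($z = 4 - 0 \cdot 58 = 4 - 0 = 4 + 0 = 4$)
$J = -43$
$n = -115$ ($n = -43 - 72 = -115$)
$z \left(475 + n\right) = 4 \left(475 - 115\right) = 4 \cdot 360 = 1440$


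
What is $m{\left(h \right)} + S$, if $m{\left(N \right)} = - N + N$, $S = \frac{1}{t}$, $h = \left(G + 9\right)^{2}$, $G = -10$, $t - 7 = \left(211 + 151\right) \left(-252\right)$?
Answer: $- \frac{1}{91217} \approx -1.0963 \cdot 10^{-5}$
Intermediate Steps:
$t = -91217$ ($t = 7 + \left(211 + 151\right) \left(-252\right) = 7 + 362 \left(-252\right) = 7 - 91224 = -91217$)
$h = 1$ ($h = \left(-10 + 9\right)^{2} = \left(-1\right)^{2} = 1$)
$S = - \frac{1}{91217}$ ($S = \frac{1}{-91217} = - \frac{1}{91217} \approx -1.0963 \cdot 10^{-5}$)
$m{\left(N \right)} = 0$
$m{\left(h \right)} + S = 0 - \frac{1}{91217} = - \frac{1}{91217}$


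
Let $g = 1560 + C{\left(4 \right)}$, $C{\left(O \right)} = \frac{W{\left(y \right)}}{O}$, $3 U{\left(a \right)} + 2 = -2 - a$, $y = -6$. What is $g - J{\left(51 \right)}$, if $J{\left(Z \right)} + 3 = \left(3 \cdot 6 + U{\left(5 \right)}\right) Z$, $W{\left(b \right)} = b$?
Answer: $\frac{1593}{2} \approx 796.5$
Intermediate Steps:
$U{\left(a \right)} = - \frac{4}{3} - \frac{a}{3}$ ($U{\left(a \right)} = - \frac{2}{3} + \frac{-2 - a}{3} = - \frac{2}{3} - \left(\frac{2}{3} + \frac{a}{3}\right) = - \frac{4}{3} - \frac{a}{3}$)
$C{\left(O \right)} = - \frac{6}{O}$
$J{\left(Z \right)} = -3 + 15 Z$ ($J{\left(Z \right)} = -3 + \left(3 \cdot 6 - 3\right) Z = -3 + \left(18 - 3\right) Z = -3 + 15 Z$)
$g = \frac{3117}{2}$ ($g = 1560 - \frac{6}{4} = 1560 - \frac{3}{2} = \frac{3117}{2} \approx 1558.5$)
$g - J{\left(51 \right)} = \frac{3117}{2} - \left(-3 + 15 \cdot 51\right) = \frac{3117}{2} - \left(-3 + 765\right) = \frac{3117}{2} - 762 = \frac{1593}{2}$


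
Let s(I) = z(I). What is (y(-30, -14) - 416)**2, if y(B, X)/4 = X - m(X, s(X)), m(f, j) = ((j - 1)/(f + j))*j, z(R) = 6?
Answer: 208849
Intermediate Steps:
s(I) = 6
m(f, j) = j*(-1 + j)/(f + j) (m(f, j) = ((-1 + j)/(f + j))*j = j*(-1 + j)/(f + j))
y(B, X) = -120/(6 + X) + 4*X (y(B, X) = 4*(X - 6*(-1 + 6)/(X + 6)) = 4*(X - 6*5/(6 + X)) = 4*(X - 30/(6 + X)) = -120/(6 + X) + 4*X)
(y(-30, -14) - 416)**2 = (4*(-30 - 14*(6 - 14))/(6 - 14) - 416)**2 = (4*(-30 - 14*(-8))/(-8) - 416)**2 = (4*(-1/8)*(-30 + 112) - 416)**2 = (4*(-1/8)*82 - 416)**2 = (-41 - 416)**2 = (-457)**2 = 208849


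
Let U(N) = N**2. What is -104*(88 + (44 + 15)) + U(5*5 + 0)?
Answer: -14663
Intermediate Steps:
-104*(88 + (44 + 15)) + U(5*5 + 0) = -104*(88 + (44 + 15)) + (5*5 + 0)**2 = -104*(88 + 59) + (25 + 0)**2 = -104*147 + 25**2 = -15288 + 625 = -14663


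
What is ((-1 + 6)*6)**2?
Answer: 900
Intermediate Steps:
((-1 + 6)*6)**2 = (5*6)**2 = 30**2 = 900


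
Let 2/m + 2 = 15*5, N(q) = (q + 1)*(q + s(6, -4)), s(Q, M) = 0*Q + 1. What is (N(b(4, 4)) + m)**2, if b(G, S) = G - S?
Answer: 5625/5329 ≈ 1.0555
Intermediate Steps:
s(Q, M) = 1 (s(Q, M) = 0 + 1 = 1)
N(q) = (1 + q)**2 (N(q) = (q + 1)*(q + 1) = (1 + q)*(1 + q) = (1 + q)**2)
m = 2/73 (m = 2/(-2 + 15*5) = 2/(-2 + 75) = 2/73 ≈ 0.027397)
(N(b(4, 4)) + m)**2 = ((1 + (4 - 1*4)**2 + 2*(4 - 1*4)) + 2/73)**2 = ((1 + (4 - 4)**2 + 2*(4 - 4)) + 2/73)**2 = ((1 + 0**2 + 2*0) + 2/73)**2 = ((1 + 0 + 0) + 2/73)**2 = (1 + 2/73)**2 = (75/73)**2 = 5625/5329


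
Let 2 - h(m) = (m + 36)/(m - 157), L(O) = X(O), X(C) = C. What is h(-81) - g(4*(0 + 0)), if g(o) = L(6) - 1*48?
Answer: 10427/238 ≈ 43.811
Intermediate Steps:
L(O) = O
h(m) = 2 - (36 + m)/(-157 + m) (h(m) = 2 - (m + 36)/(m - 157) = 2 - (36 + m)/(-157 + m))
g(o) = -42 (g(o) = 6 - 1*48 = 6 - 48 = -42)
h(-81) - g(4*(0 + 0)) = (-350 - 81)/(-157 - 81) - 1*(-42) = -431/(-238) + 42 = -1/238*(-431) + 42 = 431/238 + 42 = 10427/238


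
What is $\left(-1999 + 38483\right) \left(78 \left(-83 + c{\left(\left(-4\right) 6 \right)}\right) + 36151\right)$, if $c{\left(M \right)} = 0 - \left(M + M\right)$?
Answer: $1219331764$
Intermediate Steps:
$c{\left(M \right)} = - 2 M$ ($c{\left(M \right)} = 0 - 2 M = - 2 M$)
$\left(-1999 + 38483\right) \left(78 \left(-83 + c{\left(\left(-4\right) 6 \right)}\right) + 36151\right) = \left(-1999 + 38483\right) \left(78 \left(-83 - 2 \left(\left(-4\right) 6\right)\right) + 36151\right) = 36484 \left(78 \left(-83 - -48\right) + 36151\right) = 36484 \left(78 \left(-83 + 48\right) + 36151\right) = 36484 \left(78 \left(-35\right) + 36151\right) = 36484 \left(-2730 + 36151\right) = 36484 \cdot 33421 = 1219331764$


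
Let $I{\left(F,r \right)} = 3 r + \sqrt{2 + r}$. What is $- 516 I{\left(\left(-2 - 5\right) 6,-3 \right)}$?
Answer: $4644 - 516 i \approx 4644.0 - 516.0 i$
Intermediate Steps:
$I{\left(F,r \right)} = \sqrt{2 + r} + 3 r$
$- 516 I{\left(\left(-2 - 5\right) 6,-3 \right)} = - 516 \left(\sqrt{2 - 3} + 3 \left(-3\right)\right) = - 516 \left(\sqrt{-1} - 9\right) = - 516 \left(i - 9\right) = - 516 \left(-9 + i\right) = 4644 - 516 i$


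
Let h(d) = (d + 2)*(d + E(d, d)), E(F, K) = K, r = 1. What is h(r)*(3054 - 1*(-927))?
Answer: 23886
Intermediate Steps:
h(d) = 2*d*(2 + d) (h(d) = (d + 2)*(d + d) = (2 + d)*(2*d) = 2*d*(2 + d))
h(r)*(3054 - 1*(-927)) = (2*1*(2 + 1))*(3054 - 1*(-927)) = (2*1*3)*(3054 + 927) = 6*3981 = 23886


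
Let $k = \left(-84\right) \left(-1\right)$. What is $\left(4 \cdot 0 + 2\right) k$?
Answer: $168$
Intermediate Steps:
$k = 84$
$\left(4 \cdot 0 + 2\right) k = \left(4 \cdot 0 + 2\right) 84 = \left(0 + 2\right) 84 = 2 \cdot 84 = 168$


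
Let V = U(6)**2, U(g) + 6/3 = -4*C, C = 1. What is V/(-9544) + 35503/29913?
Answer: 6495457/5490186 ≈ 1.1831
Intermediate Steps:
U(g) = -6 (U(g) = -2 - 4*1 = -2 - 4 = -6)
V = 36 (V = (-6)**2 = 36)
V/(-9544) + 35503/29913 = 36/(-9544) + 35503/29913 = 36*(-1/9544) + 35503*(1/29913) = -9/2386 + 2731/2301 = 6495457/5490186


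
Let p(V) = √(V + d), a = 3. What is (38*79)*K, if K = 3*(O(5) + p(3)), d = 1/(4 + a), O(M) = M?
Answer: 45030 + 9006*√154/7 ≈ 60996.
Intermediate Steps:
d = ⅐ (d = 1/(4 + 3) = 1/7 = ⅐ ≈ 0.14286)
p(V) = √(⅐ + V) (p(V) = √(V + ⅐) = √(⅐ + V))
K = 15 + 3*√154/7 (K = 3*(5 + √(7 + 49*3)/7) = 3*(5 + √(7 + 147)/7) = 3*(5 + √154/7) = 15 + 3*√154/7 ≈ 20.318)
(38*79)*K = (38*79)*(15 + 3*√154/7) = 3002*(15 + 3*√154/7) = 45030 + 9006*√154/7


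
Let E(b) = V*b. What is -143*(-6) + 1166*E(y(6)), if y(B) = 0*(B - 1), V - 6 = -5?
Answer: 858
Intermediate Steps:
V = 1 (V = 6 - 5 = 1)
y(B) = 0 (y(B) = 0*(-1 + B) = 0)
E(b) = b (E(b) = 1*b = b)
-143*(-6) + 1166*E(y(6)) = -143*(-6) + 1166*0 = 858 + 0 = 858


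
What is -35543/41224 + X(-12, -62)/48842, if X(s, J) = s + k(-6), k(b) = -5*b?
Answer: -867624587/1006731304 ≈ -0.86182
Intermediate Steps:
X(s, J) = 30 + s (X(s, J) = s - 5*(-6) = s + 30 = 30 + s)
-35543/41224 + X(-12, -62)/48842 = -35543/41224 + (30 - 12)/48842 = -35543*1/41224 + 18*(1/48842) = -35543/41224 + 9/24421 = -867624587/1006731304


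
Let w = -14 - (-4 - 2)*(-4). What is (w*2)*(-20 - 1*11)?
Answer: 2356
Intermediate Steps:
w = -38 (w = -14 - (-6)*(-4) = -14 - 1*24 = -14 - 24 = -38)
(w*2)*(-20 - 1*11) = (-38*2)*(-20 - 1*11) = -76*(-20 - 11) = -76*(-31) = 2356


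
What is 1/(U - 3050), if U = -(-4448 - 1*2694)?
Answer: 1/4092 ≈ 0.00024438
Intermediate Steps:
U = 7142 (U = -(-4448 - 2694) = -1*(-7142) = 7142)
1/(U - 3050) = 1/(7142 - 3050) = 1/4092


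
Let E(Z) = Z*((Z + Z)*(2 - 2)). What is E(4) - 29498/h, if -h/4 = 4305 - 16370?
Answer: -14749/24130 ≈ -0.61123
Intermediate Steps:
h = 48260 (h = -4*(4305 - 16370) = -4*(-12065) = 48260)
E(Z) = 0 (E(Z) = Z*((2*Z)*0) = Z*0 = 0)
E(4) - 29498/h = 0 - 29498/48260 = 0 - 29498*1/48260 = 0 - 14749/24130 = -14749/24130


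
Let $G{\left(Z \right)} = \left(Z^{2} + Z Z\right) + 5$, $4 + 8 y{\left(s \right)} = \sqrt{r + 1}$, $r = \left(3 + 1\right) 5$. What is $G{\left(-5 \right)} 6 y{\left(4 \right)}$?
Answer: $-165 + \frac{165 \sqrt{21}}{4} \approx 24.031$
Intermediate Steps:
$r = 20$ ($r = 4 \cdot 5 = 20$)
$y{\left(s \right)} = - \frac{1}{2} + \frac{\sqrt{21}}{8}$ ($y{\left(s \right)} = - \frac{1}{2} + \frac{\sqrt{20 + 1}}{8} = - \frac{1}{2} + \frac{\sqrt{21}}{8}$)
$G{\left(Z \right)} = 5 + 2 Z^{2}$ ($G{\left(Z \right)} = \left(Z^{2} + Z^{2}\right) + 5 = 2 Z^{2} + 5 = 5 + 2 Z^{2}$)
$G{\left(-5 \right)} 6 y{\left(4 \right)} = \left(5 + 2 \left(-5\right)^{2}\right) 6 \left(- \frac{1}{2} + \frac{\sqrt{21}}{8}\right) = \left(5 + 2 \cdot 25\right) 6 \left(- \frac{1}{2} + \frac{\sqrt{21}}{8}\right) = \left(5 + 50\right) 6 \left(- \frac{1}{2} + \frac{\sqrt{21}}{8}\right) = 55 \cdot 6 \left(- \frac{1}{2} + \frac{\sqrt{21}}{8}\right) = 330 \left(- \frac{1}{2} + \frac{\sqrt{21}}{8}\right) = -165 + \frac{165 \sqrt{21}}{4}$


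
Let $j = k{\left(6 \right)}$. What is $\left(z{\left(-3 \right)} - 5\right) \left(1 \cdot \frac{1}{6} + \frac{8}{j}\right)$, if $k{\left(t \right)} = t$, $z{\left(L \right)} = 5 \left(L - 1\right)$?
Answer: $- \frac{75}{2} \approx -37.5$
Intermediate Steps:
$z{\left(L \right)} = -5 + 5 L$ ($z{\left(L \right)} = 5 \left(-1 + L\right) = -5 + 5 L$)
$j = 6$
$\left(z{\left(-3 \right)} - 5\right) \left(1 \cdot \frac{1}{6} + \frac{8}{j}\right) = \left(\left(-5 + 5 \left(-3\right)\right) - 5\right) \left(1 \cdot \frac{1}{6} + \frac{8}{6}\right) = \left(\left(-5 - 15\right) - 5\right) \left(1 \cdot \frac{1}{6} + 8 \cdot \frac{1}{6}\right) = \left(-20 - 5\right) \left(\frac{1}{6} + \frac{4}{3}\right) = \left(-25\right) \frac{3}{2} = - \frac{75}{2}$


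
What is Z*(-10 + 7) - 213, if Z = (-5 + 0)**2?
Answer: -288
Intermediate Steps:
Z = 25 (Z = (-5)**2 = 25)
Z*(-10 + 7) - 213 = 25*(-10 + 7) - 213 = 25*(-3) - 213 = -75 - 213 = -288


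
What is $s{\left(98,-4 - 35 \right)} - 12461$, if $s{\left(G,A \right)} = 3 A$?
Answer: $-12578$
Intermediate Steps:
$s{\left(98,-4 - 35 \right)} - 12461 = 3 \left(-4 - 35\right) - 12461 = 3 \left(-39\right) - 12461 = -117 - 12461 = -12578$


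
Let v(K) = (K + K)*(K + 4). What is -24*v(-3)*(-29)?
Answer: -4176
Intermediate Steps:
v(K) = 2*K*(4 + K) (v(K) = (2*K)*(4 + K) = 2*K*(4 + K))
-24*v(-3)*(-29) = -48*(-3)*(4 - 3)*(-29) = -48*(-3)*(-29) = -24*(-6)*(-29) = 144*(-29) = -4176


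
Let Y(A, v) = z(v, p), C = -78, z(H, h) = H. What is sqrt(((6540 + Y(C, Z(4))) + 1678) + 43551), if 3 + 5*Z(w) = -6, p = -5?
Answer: 2*sqrt(323545)/5 ≈ 227.52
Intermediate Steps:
Z(w) = -9/5 (Z(w) = -3/5 + (1/5)*(-6) = -3/5 - 6/5 = -9/5)
Y(A, v) = v
sqrt(((6540 + Y(C, Z(4))) + 1678) + 43551) = sqrt(((6540 - 9/5) + 1678) + 43551) = sqrt((32691/5 + 1678) + 43551) = sqrt(41081/5 + 43551) = sqrt(258836/5) = 2*sqrt(323545)/5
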